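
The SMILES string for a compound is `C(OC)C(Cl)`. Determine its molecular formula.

Atom tally by fragment:
  CH3OCH2 → C:2 H:5 O:1
  CH2Cl → C:1 H:2 Cl:1
Element totals:
  C: 3
  H: 7
  Cl: 1
  O: 1

C3H7ClO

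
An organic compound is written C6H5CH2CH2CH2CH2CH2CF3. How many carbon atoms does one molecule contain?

Atom tally by fragment:
  C6H5CH2 → C:7 H:7
  CH2 → C:1 H:2
  CH2 → C:1 H:2
  CH2 → C:1 H:2
  CH2CF3 → C:2 H:2 F:3
Element totals:
  C: 12
  H: 15
  F: 3

12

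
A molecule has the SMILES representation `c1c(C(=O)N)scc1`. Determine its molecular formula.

C5H5NOS

Atom tally by fragment:
  thiophene ring core → C:4 H:4 S:1
  (− 1 ring H displaced by substituents)
  + CONH2 → C:1 H:2 O:1 N:1
Element totals:
  C: 5
  H: 5
  N: 1
  O: 1
  S: 1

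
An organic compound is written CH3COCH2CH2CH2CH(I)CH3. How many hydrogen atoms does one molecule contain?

Atom tally by fragment:
  CH3COCH2 → C:3 H:5 O:1
  CH2 → C:1 H:2
  CH2 → C:1 H:2
  CH(I) → C:1 H:1 I:1
  CH3 → C:1 H:3
Element totals:
  C: 7
  H: 13
  I: 1
  O: 1

13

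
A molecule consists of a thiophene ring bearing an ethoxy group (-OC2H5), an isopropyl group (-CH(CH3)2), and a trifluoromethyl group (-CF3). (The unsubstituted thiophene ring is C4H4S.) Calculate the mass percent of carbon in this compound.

50.41%

Atom tally by fragment:
  thiophene ring core → C:4 H:4 S:1
  (− 3 ring H displaced by substituents)
  + OC2H5 → C:2 H:5 O:1
  + CH(CH3)2 → C:3 H:7
  + CF3 → C:1 F:3
Element totals:
  C: 10
  H: 13
  F: 3
  O: 1
  S: 1
Molecular formula: C10H13F3OS.
Molar mass = 238.267 g/mol.
Mass from C: 10 × 12.011 = 120.110 g/mol.
%C = 120.110 / 238.267 × 100 = 50.41%.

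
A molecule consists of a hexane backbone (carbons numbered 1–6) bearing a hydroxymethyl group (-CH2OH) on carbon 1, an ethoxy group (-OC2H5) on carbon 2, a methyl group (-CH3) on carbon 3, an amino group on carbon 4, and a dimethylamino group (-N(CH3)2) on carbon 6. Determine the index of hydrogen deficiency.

0

Atom tally by fragment:
  HOCH2CH2 → C:2 H:5 O:1
  CH(OC2H5) → C:3 H:6 O:1
  CH(CH3) → C:2 H:4
  CH(NH2) → C:1 H:3 N:1
  CH2 → C:1 H:2
  CH2N(CH3)2 → C:3 H:8 N:1
Element totals:
  C: 12
  H: 28
  N: 2
  O: 2
Molecular formula: C12H28N2O2.
DoU = (2C + 2 + N − H − X) / 2 = (2·12 + 2 + 2 − 28 − 0) / 2 = 0.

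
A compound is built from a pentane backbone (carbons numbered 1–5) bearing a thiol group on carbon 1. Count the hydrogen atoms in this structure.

12

Atom tally by fragment:
  HSCH2 → C:1 H:3 S:1
  CH2 → C:1 H:2
  CH2 → C:1 H:2
  CH2 → C:1 H:2
  CH3 → C:1 H:3
Element totals:
  C: 5
  H: 12
  S: 1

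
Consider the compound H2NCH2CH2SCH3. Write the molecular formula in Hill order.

C3H9NS

Element totals:
  C: 3
  H: 9
  N: 1
  S: 1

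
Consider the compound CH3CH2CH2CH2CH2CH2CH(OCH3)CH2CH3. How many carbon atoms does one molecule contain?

10

Element totals:
  C: 10
  H: 22
  O: 1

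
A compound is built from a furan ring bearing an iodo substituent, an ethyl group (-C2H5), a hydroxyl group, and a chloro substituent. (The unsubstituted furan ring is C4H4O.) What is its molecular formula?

Atom tally by fragment:
  furan ring core → C:4 H:4 O:1
  (− 4 ring H displaced by substituents)
  + I → I:1
  + C2H5 → C:2 H:5
  + OH → O:1 H:1
  + Cl → Cl:1
Element totals:
  C: 6
  H: 6
  Cl: 1
  I: 1
  O: 2

C6H6ClIO2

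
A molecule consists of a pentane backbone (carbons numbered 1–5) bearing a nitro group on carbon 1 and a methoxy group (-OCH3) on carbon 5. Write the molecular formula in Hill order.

C6H13NO3

Atom tally by fragment:
  O2NCH2 → C:1 H:2 N:1 O:2
  CH2 → C:1 H:2
  CH2 → C:1 H:2
  CH2 → C:1 H:2
  CH2OCH3 → C:2 H:5 O:1
Element totals:
  C: 6
  H: 13
  N: 1
  O: 3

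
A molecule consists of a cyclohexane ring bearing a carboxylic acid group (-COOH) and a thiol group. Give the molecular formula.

C7H12O2S

Atom tally by fragment:
  cyclohexane ring core → C:6 H:12
  (− 2 ring H displaced by substituents)
  + COOH → C:1 H:1 O:2
  + SH → S:1 H:1
Element totals:
  C: 7
  H: 12
  O: 2
  S: 1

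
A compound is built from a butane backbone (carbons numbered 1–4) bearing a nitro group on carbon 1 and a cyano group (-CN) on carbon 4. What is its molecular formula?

C5H8N2O2

Atom tally by fragment:
  O2NCH2 → C:1 H:2 N:1 O:2
  CH2 → C:1 H:2
  CH2 → C:1 H:2
  CH2CN → C:2 H:2 N:1
Element totals:
  C: 5
  H: 8
  N: 2
  O: 2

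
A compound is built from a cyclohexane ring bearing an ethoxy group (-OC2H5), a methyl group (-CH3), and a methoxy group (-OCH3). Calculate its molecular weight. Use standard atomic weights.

Atom tally by fragment:
  cyclohexane ring core → C:6 H:12
  (− 3 ring H displaced by substituents)
  + OC2H5 → C:2 H:5 O:1
  + CH3 → C:1 H:3
  + OCH3 → C:1 H:3 O:1
Element totals:
  C: 10
  H: 20
  O: 2
Molecular formula: C10H20O2.
  M = 10(12.011) + 20(1.008) + 2(15.999)
    = 120.110 + 20.160 + 31.998 = 172.268

172.27 g/mol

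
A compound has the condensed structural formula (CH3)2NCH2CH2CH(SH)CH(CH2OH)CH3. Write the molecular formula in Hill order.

Atom tally by fragment:
  (CH3)2NCH2 → C:3 H:8 N:1
  CH2 → C:1 H:2
  CH(SH) → C:1 H:2 S:1
  CH(CH2OH) → C:2 H:4 O:1
  CH3 → C:1 H:3
Element totals:
  C: 8
  H: 19
  N: 1
  O: 1
  S: 1

C8H19NOS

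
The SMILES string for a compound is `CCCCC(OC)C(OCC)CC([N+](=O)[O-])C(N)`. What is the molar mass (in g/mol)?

Atom tally by fragment:
  CH3 → C:1 H:3
  CH2 → C:1 H:2
  CH2 → C:1 H:2
  CH2 → C:1 H:2
  CH(OCH3) → C:2 H:4 O:1
  CH(OC2H5) → C:3 H:6 O:1
  CH2 → C:1 H:2
  CH(NO2) → C:1 H:1 N:1 O:2
  CH2NH2 → C:1 H:4 N:1
Element totals:
  C: 12
  H: 26
  N: 2
  O: 4
Molecular formula: C12H26N2O4.
  M = 12(12.011) + 26(1.008) + 2(14.007) + 4(15.999)
    = 144.132 + 26.208 + 28.014 + 63.996 = 262.350

262.35 g/mol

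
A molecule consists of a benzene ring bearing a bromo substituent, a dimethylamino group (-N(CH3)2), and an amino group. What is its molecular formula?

C8H11BrN2

Atom tally by fragment:
  benzene ring core → C:6 H:6
  (− 3 ring H displaced by substituents)
  + Br → Br:1
  + N(CH3)2 → N:1 C:2 H:6
  + NH2 → N:1 H:2
Element totals:
  C: 8
  H: 11
  Br: 1
  N: 2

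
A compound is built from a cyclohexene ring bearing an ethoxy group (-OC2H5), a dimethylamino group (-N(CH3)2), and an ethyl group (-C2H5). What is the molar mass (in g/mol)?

197.32 g/mol

Atom tally by fragment:
  cyclohexene ring core → C:6 H:10
  (− 3 ring H displaced by substituents)
  + OC2H5 → C:2 H:5 O:1
  + N(CH3)2 → N:1 C:2 H:6
  + C2H5 → C:2 H:5
Element totals:
  C: 12
  H: 23
  N: 1
  O: 1
Molecular formula: C12H23NO.
  M = 12(12.011) + 23(1.008) + 14.007 + 15.999
    = 144.132 + 23.184 + 14.007 + 15.999 = 197.322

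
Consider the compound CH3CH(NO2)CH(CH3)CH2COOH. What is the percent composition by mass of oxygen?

Atom tally by fragment:
  CH3 → C:1 H:3
  CH(NO2) → C:1 H:1 N:1 O:2
  CH(CH3) → C:2 H:4
  CH2COOH → C:2 H:3 O:2
Element totals:
  C: 6
  H: 11
  N: 1
  O: 4
Molecular formula: C6H11NO4.
Molar mass = 161.157 g/mol.
Mass from O: 4 × 15.999 = 63.996 g/mol.
%O = 63.996 / 161.157 × 100 = 39.71%.

39.71%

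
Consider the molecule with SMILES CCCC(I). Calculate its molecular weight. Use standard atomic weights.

Atom tally by fragment:
  CH3 → C:1 H:3
  CH2 → C:1 H:2
  CH2 → C:1 H:2
  CH2I → C:1 H:2 I:1
Element totals:
  C: 4
  H: 9
  I: 1
Molecular formula: C4H9I.
  M = 4(12.011) + 9(1.008) + 126.904
    = 48.044 + 9.072 + 126.904 = 184.020

184.02 g/mol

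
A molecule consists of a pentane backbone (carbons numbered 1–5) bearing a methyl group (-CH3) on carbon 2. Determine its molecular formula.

Atom tally by fragment:
  CH3 → C:1 H:3
  CH(CH3) → C:2 H:4
  CH2 → C:1 H:2
  CH2 → C:1 H:2
  CH3 → C:1 H:3
Element totals:
  C: 6
  H: 14

C6H14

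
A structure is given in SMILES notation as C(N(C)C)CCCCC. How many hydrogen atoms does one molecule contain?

Atom tally by fragment:
  (CH3)2NCH2 → C:3 H:8 N:1
  CH2 → C:1 H:2
  CH2 → C:1 H:2
  CH2 → C:1 H:2
  CH2 → C:1 H:2
  CH3 → C:1 H:3
Element totals:
  C: 8
  H: 19
  N: 1

19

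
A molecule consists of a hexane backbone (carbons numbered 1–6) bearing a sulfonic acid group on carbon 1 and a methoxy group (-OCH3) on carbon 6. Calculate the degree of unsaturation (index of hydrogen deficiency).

0

Atom tally by fragment:
  HO3SCH2 → C:1 H:3 S:1 O:3
  CH2 → C:1 H:2
  CH2 → C:1 H:2
  CH2 → C:1 H:2
  CH2 → C:1 H:2
  CH2OCH3 → C:2 H:5 O:1
Element totals:
  C: 7
  H: 16
  O: 4
  S: 1
Molecular formula: C7H16O4S.
DoU = (2C + 2 + N − H − X) / 2 = (2·7 + 2 + 0 − 16 − 0) / 2 = 0.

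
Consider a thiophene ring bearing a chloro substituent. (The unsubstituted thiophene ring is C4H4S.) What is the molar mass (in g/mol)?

Atom tally by fragment:
  thiophene ring core → C:4 H:4 S:1
  (− 1 ring H displaced by substituents)
  + Cl → Cl:1
Element totals:
  C: 4
  H: 3
  Cl: 1
  S: 1
Molecular formula: C4H3ClS.
  M = 4(12.011) + 3(1.008) + 35.45 + 32.06
    = 48.044 + 3.024 + 35.450 + 32.060 = 118.578

118.58 g/mol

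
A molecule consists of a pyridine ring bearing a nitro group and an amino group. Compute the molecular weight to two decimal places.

139.11 g/mol

Atom tally by fragment:
  pyridine ring core → C:5 H:5 N:1
  (− 2 ring H displaced by substituents)
  + NO2 → N:1 O:2
  + NH2 → N:1 H:2
Element totals:
  C: 5
  H: 5
  N: 3
  O: 2
Molecular formula: C5H5N3O2.
  M = 5(12.011) + 5(1.008) + 3(14.007) + 2(15.999)
    = 60.055 + 5.040 + 42.021 + 31.998 = 139.114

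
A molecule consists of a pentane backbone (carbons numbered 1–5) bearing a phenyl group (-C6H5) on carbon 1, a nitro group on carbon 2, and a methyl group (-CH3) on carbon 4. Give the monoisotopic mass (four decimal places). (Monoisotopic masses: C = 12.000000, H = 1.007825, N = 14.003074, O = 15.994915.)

Atom tally by fragment:
  C6H5CH2 → C:7 H:7
  CH(NO2) → C:1 H:1 N:1 O:2
  CH2 → C:1 H:2
  CH(CH3) → C:2 H:4
  CH3 → C:1 H:3
Element totals:
  C: 12
  H: 17
  N: 1
  O: 2
Molecular formula: C12H17NO2.
  M = 12(12.0) + 17(1.007825) + 14.003074 + 2(15.994915)
    = 144.000000 + 17.133025 + 14.003074 + 31.989830 = 207.125929

207.1259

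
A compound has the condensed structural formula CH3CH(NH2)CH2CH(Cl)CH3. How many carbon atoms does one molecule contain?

Atom tally by fragment:
  CH3 → C:1 H:3
  CH(NH2) → C:1 H:3 N:1
  CH2 → C:1 H:2
  CH(Cl) → C:1 H:1 Cl:1
  CH3 → C:1 H:3
Element totals:
  C: 5
  H: 12
  Cl: 1
  N: 1

5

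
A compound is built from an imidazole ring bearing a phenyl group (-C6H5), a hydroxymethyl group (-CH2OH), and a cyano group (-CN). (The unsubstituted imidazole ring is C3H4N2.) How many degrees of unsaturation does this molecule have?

9

Atom tally by fragment:
  imidazole ring core → C:3 H:4 N:2
  (− 3 ring H displaced by substituents)
  + C6H5 → C:6 H:5
  + CH2OH → C:1 H:3 O:1
  + CN → C:1 N:1
Element totals:
  C: 11
  H: 9
  N: 3
  O: 1
Molecular formula: C11H9N3O.
DoU = (2C + 2 + N − H − X) / 2 = (2·11 + 2 + 3 − 9 − 0) / 2 = 9.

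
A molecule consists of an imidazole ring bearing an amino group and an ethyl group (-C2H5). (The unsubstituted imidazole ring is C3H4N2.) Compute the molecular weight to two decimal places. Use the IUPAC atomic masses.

Atom tally by fragment:
  imidazole ring core → C:3 H:4 N:2
  (− 2 ring H displaced by substituents)
  + NH2 → N:1 H:2
  + C2H5 → C:2 H:5
Element totals:
  C: 5
  H: 9
  N: 3
Molecular formula: C5H9N3.
  M = 5(12.011) + 9(1.008) + 3(14.007)
    = 60.055 + 9.072 + 42.021 = 111.148

111.15 g/mol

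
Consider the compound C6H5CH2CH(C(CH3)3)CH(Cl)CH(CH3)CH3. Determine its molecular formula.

C16H25Cl

Element totals:
  C: 16
  H: 25
  Cl: 1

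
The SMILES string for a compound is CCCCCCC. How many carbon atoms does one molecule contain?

Atom tally by fragment:
  CH3 → C:1 H:3
  CH2 → C:1 H:2
  CH2 → C:1 H:2
  CH2 → C:1 H:2
  CH2 → C:1 H:2
  CH2 → C:1 H:2
  CH3 → C:1 H:3
Element totals:
  C: 7
  H: 16

7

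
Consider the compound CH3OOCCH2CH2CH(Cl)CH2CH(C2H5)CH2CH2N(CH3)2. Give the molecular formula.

C13H26ClNO2

Element totals:
  C: 13
  H: 26
  Cl: 1
  N: 1
  O: 2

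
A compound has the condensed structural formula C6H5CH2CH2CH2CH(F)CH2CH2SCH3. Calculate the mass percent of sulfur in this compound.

Atom tally by fragment:
  C6H5CH2 → C:7 H:7
  CH2 → C:1 H:2
  CH2 → C:1 H:2
  CH(F) → C:1 H:1 F:1
  CH2 → C:1 H:2
  CH2SCH3 → C:2 H:5 S:1
Element totals:
  C: 13
  H: 19
  F: 1
  S: 1
Molecular formula: C13H19FS.
Molar mass = 226.353 g/mol.
Mass from S: 1 × 32.06 = 32.060 g/mol.
%S = 32.060 / 226.353 × 100 = 14.16%.

14.16%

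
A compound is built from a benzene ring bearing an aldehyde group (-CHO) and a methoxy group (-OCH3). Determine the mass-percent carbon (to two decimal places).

70.58%

Atom tally by fragment:
  benzene ring core → C:6 H:6
  (− 2 ring H displaced by substituents)
  + CHO → C:1 H:1 O:1
  + OCH3 → C:1 H:3 O:1
Element totals:
  C: 8
  H: 8
  O: 2
Molecular formula: C8H8O2.
Molar mass = 136.150 g/mol.
Mass from C: 8 × 12.011 = 96.088 g/mol.
%C = 96.088 / 136.150 × 100 = 70.58%.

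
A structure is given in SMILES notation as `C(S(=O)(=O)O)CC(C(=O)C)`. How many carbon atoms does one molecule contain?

Atom tally by fragment:
  HO3SCH2 → C:1 H:3 S:1 O:3
  CH2 → C:1 H:2
  CH2COCH3 → C:3 H:5 O:1
Element totals:
  C: 5
  H: 10
  O: 4
  S: 1

5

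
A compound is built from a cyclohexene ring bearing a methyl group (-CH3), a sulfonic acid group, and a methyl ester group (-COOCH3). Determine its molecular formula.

C9H14O5S

Atom tally by fragment:
  cyclohexene ring core → C:6 H:10
  (− 3 ring H displaced by substituents)
  + CH3 → C:1 H:3
  + SO3H → S:1 O:3 H:1
  + COOCH3 → C:2 H:3 O:2
Element totals:
  C: 9
  H: 14
  O: 5
  S: 1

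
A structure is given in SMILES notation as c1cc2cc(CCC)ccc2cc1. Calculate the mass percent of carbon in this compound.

91.71%

Atom tally by fragment:
  naphthalene ring system core → C:10 H:8
  (− 1 ring H displaced by substituents)
  + CH2CH2CH3 → C:3 H:7
Element totals:
  C: 13
  H: 14
Molecular formula: C13H14.
Molar mass = 170.255 g/mol.
Mass from C: 13 × 12.011 = 156.143 g/mol.
%C = 156.143 / 170.255 × 100 = 91.71%.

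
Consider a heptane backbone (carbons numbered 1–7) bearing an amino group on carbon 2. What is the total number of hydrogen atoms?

Atom tally by fragment:
  CH3 → C:1 H:3
  CH(NH2) → C:1 H:3 N:1
  CH2 → C:1 H:2
  CH2 → C:1 H:2
  CH2 → C:1 H:2
  CH2 → C:1 H:2
  CH3 → C:1 H:3
Element totals:
  C: 7
  H: 17
  N: 1

17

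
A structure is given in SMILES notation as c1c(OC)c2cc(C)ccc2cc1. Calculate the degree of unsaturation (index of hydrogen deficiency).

7

Atom tally by fragment:
  naphthalene ring system core → C:10 H:8
  (− 2 ring H displaced by substituents)
  + OCH3 → C:1 H:3 O:1
  + CH3 → C:1 H:3
Element totals:
  C: 12
  H: 12
  O: 1
Molecular formula: C12H12O.
DoU = (2C + 2 + N − H − X) / 2 = (2·12 + 2 + 0 − 12 − 0) / 2 = 7.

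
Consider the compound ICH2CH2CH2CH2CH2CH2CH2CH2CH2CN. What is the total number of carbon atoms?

10

Element totals:
  C: 10
  H: 18
  I: 1
  N: 1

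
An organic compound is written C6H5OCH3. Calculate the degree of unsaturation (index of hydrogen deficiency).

4

Atom tally by fragment:
  benzene ring core → C:6 H:6
  (− 1 ring H displaced by substituents)
  + OCH3 → C:1 H:3 O:1
Element totals:
  C: 7
  H: 8
  O: 1
Molecular formula: C7H8O.
DoU = (2C + 2 + N − H − X) / 2 = (2·7 + 2 + 0 − 8 − 0) / 2 = 4.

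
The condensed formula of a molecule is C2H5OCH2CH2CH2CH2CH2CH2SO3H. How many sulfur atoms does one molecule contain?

Atom tally by fragment:
  C2H5OCH2 → C:3 H:7 O:1
  CH2 → C:1 H:2
  CH2 → C:1 H:2
  CH2 → C:1 H:2
  CH2 → C:1 H:2
  CH2SO3H → C:1 H:3 S:1 O:3
Element totals:
  C: 8
  H: 18
  O: 4
  S: 1

1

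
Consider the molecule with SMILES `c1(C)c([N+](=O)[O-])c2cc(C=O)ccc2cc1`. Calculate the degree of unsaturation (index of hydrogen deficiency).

9

Atom tally by fragment:
  naphthalene ring system core → C:10 H:8
  (− 3 ring H displaced by substituents)
  + CH3 → C:1 H:3
  + NO2 → N:1 O:2
  + CHO → C:1 H:1 O:1
Element totals:
  C: 12
  H: 9
  N: 1
  O: 3
Molecular formula: C12H9NO3.
DoU = (2C + 2 + N − H − X) / 2 = (2·12 + 2 + 1 − 9 − 0) / 2 = 9.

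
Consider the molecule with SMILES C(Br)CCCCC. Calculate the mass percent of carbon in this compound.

Atom tally by fragment:
  BrCH2 → C:1 H:2 Br:1
  CH2 → C:1 H:2
  CH2 → C:1 H:2
  CH2 → C:1 H:2
  CH2 → C:1 H:2
  CH3 → C:1 H:3
Element totals:
  C: 6
  H: 13
  Br: 1
Molecular formula: C6H13Br.
Molar mass = 165.074 g/mol.
Mass from C: 6 × 12.011 = 72.066 g/mol.
%C = 72.066 / 165.074 × 100 = 43.66%.

43.66%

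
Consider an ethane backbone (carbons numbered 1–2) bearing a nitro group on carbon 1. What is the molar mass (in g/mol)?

Atom tally by fragment:
  O2NCH2 → C:1 H:2 N:1 O:2
  CH3 → C:1 H:3
Element totals:
  C: 2
  H: 5
  N: 1
  O: 2
Molecular formula: C2H5NO2.
  M = 2(12.011) + 5(1.008) + 14.007 + 2(15.999)
    = 24.022 + 5.040 + 14.007 + 31.998 = 75.067

75.07 g/mol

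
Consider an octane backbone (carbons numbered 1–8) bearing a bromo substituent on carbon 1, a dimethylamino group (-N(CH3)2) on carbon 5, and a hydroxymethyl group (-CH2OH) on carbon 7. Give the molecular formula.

Atom tally by fragment:
  BrCH2 → C:1 H:2 Br:1
  CH2 → C:1 H:2
  CH2 → C:1 H:2
  CH2 → C:1 H:2
  CH(N(CH3)2) → C:3 H:7 N:1
  CH2 → C:1 H:2
  CH(CH2OH) → C:2 H:4 O:1
  CH3 → C:1 H:3
Element totals:
  C: 11
  H: 24
  Br: 1
  N: 1
  O: 1

C11H24BrNO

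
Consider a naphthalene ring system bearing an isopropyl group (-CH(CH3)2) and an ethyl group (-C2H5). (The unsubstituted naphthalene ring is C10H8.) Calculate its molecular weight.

198.31 g/mol

Atom tally by fragment:
  naphthalene ring system core → C:10 H:8
  (− 2 ring H displaced by substituents)
  + CH(CH3)2 → C:3 H:7
  + C2H5 → C:2 H:5
Element totals:
  C: 15
  H: 18
Molecular formula: C15H18.
  M = 15(12.011) + 18(1.008)
    = 180.165 + 18.144 = 198.309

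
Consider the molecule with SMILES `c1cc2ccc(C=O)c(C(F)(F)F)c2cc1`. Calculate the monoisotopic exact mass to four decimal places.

224.0449

Atom tally by fragment:
  naphthalene ring system core → C:10 H:8
  (− 2 ring H displaced by substituents)
  + CHO → C:1 H:1 O:1
  + CF3 → C:1 F:3
Element totals:
  C: 12
  H: 7
  F: 3
  O: 1
Molecular formula: C12H7F3O.
  M = 12(12.0) + 7(1.007825) + 3(18.998403) + 15.994915
    = 144.000000 + 7.054775 + 56.995209 + 15.994915 = 224.044899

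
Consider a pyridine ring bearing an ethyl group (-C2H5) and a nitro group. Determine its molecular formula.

C7H8N2O2

Atom tally by fragment:
  pyridine ring core → C:5 H:5 N:1
  (− 2 ring H displaced by substituents)
  + C2H5 → C:2 H:5
  + NO2 → N:1 O:2
Element totals:
  C: 7
  H: 8
  N: 2
  O: 2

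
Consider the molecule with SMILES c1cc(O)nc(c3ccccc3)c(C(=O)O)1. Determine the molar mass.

Atom tally by fragment:
  pyridine ring core → C:5 H:5 N:1
  (− 3 ring H displaced by substituents)
  + OH → O:1 H:1
  + C6H5 → C:6 H:5
  + COOH → C:1 H:1 O:2
Element totals:
  C: 12
  H: 9
  N: 1
  O: 3
Molecular formula: C12H9NO3.
  M = 12(12.011) + 9(1.008) + 14.007 + 3(15.999)
    = 144.132 + 9.072 + 14.007 + 47.997 = 215.208

215.21 g/mol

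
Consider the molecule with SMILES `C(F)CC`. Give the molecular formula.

C3H7F

Atom tally by fragment:
  FCH2 → C:1 H:2 F:1
  CH2 → C:1 H:2
  CH3 → C:1 H:3
Element totals:
  C: 3
  H: 7
  F: 1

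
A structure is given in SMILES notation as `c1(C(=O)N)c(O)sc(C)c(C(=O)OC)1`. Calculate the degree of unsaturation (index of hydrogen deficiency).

5

Atom tally by fragment:
  thiophene ring core → C:4 H:4 S:1
  (− 4 ring H displaced by substituents)
  + CONH2 → C:1 H:2 O:1 N:1
  + OH → O:1 H:1
  + CH3 → C:1 H:3
  + COOCH3 → C:2 H:3 O:2
Element totals:
  C: 8
  H: 9
  N: 1
  O: 4
  S: 1
Molecular formula: C8H9NO4S.
DoU = (2C + 2 + N − H − X) / 2 = (2·8 + 2 + 1 − 9 − 0) / 2 = 5.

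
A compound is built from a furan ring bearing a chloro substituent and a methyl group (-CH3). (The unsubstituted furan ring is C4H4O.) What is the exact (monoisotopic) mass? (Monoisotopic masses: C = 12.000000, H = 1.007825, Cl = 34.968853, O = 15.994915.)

116.0029

Atom tally by fragment:
  furan ring core → C:4 H:4 O:1
  (− 2 ring H displaced by substituents)
  + Cl → Cl:1
  + CH3 → C:1 H:3
Element totals:
  C: 5
  H: 5
  Cl: 1
  O: 1
Molecular formula: C5H5ClO.
  M = 5(12.0) + 5(1.007825) + 34.968853 + 15.994915
    = 60.000000 + 5.039125 + 34.968853 + 15.994915 = 116.002893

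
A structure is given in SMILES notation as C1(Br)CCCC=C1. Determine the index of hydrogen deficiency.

Atom tally by fragment:
  cyclohexene ring core → C:6 H:10
  (− 1 ring H displaced by substituents)
  + Br → Br:1
Element totals:
  C: 6
  H: 9
  Br: 1
Molecular formula: C6H9Br.
DoU = (2C + 2 + N − H − X) / 2 = (2·6 + 2 + 0 − 9 − 1) / 2 = 2.

2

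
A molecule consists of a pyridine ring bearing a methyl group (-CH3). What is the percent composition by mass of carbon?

77.38%

Atom tally by fragment:
  pyridine ring core → C:5 H:5 N:1
  (− 1 ring H displaced by substituents)
  + CH3 → C:1 H:3
Element totals:
  C: 6
  H: 7
  N: 1
Molecular formula: C6H7N.
Molar mass = 93.129 g/mol.
Mass from C: 6 × 12.011 = 72.066 g/mol.
%C = 72.066 / 93.129 × 100 = 77.38%.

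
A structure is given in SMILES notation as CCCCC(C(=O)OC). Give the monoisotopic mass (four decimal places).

130.0994

Atom tally by fragment:
  CH3 → C:1 H:3
  CH2 → C:1 H:2
  CH2 → C:1 H:2
  CH2 → C:1 H:2
  CH2COOCH3 → C:3 H:5 O:2
Element totals:
  C: 7
  H: 14
  O: 2
Molecular formula: C7H14O2.
  M = 7(12.0) + 14(1.007825) + 2(15.994915)
    = 84.000000 + 14.109550 + 31.989830 = 130.099380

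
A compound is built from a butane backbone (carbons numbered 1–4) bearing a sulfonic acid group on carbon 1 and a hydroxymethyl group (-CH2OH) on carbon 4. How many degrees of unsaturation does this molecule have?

Atom tally by fragment:
  HO3SCH2 → C:1 H:3 S:1 O:3
  CH2 → C:1 H:2
  CH2 → C:1 H:2
  CH2CH2OH → C:2 H:5 O:1
Element totals:
  C: 5
  H: 12
  O: 4
  S: 1
Molecular formula: C5H12O4S.
DoU = (2C + 2 + N − H − X) / 2 = (2·5 + 2 + 0 − 12 − 0) / 2 = 0.

0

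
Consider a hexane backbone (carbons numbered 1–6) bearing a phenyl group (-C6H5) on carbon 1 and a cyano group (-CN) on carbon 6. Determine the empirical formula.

C13H17N

Atom tally by fragment:
  C6H5CH2 → C:7 H:7
  CH2 → C:1 H:2
  CH2 → C:1 H:2
  CH2 → C:1 H:2
  CH2 → C:1 H:2
  CH2CN → C:2 H:2 N:1
Element totals:
  C: 13
  H: 17
  N: 1
Molecular formula: C13H17N.
gcd of subscripts (13, 17, 1) = 1, so the empirical formula equals the molecular formula.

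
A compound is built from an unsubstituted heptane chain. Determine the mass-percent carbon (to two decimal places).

Atom tally by fragment:
  CH3 → C:1 H:3
  CH2 → C:1 H:2
  CH2 → C:1 H:2
  CH2 → C:1 H:2
  CH2 → C:1 H:2
  CH2 → C:1 H:2
  CH3 → C:1 H:3
Element totals:
  C: 7
  H: 16
Molecular formula: C7H16.
Molar mass = 100.205 g/mol.
Mass from C: 7 × 12.011 = 84.077 g/mol.
%C = 84.077 / 100.205 × 100 = 83.90%.

83.90%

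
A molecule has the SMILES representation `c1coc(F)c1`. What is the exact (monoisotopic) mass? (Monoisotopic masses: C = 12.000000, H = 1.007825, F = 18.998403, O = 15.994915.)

Atom tally by fragment:
  furan ring core → C:4 H:4 O:1
  (− 1 ring H displaced by substituents)
  + F → F:1
Element totals:
  C: 4
  H: 3
  F: 1
  O: 1
Molecular formula: C4H3FO.
  M = 4(12.0) + 3(1.007825) + 18.998403 + 15.994915
    = 48.000000 + 3.023475 + 18.998403 + 15.994915 = 86.016793

86.0168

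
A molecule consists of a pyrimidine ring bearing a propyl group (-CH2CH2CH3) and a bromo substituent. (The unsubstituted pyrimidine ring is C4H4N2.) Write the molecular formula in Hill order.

C7H9BrN2

Atom tally by fragment:
  pyrimidine ring core → C:4 H:4 N:2
  (− 2 ring H displaced by substituents)
  + CH2CH2CH3 → C:3 H:7
  + Br → Br:1
Element totals:
  C: 7
  H: 9
  Br: 1
  N: 2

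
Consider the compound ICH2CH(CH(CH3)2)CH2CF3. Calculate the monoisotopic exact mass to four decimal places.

Element totals:
  C: 7
  H: 12
  F: 3
  I: 1
Molecular formula: C7H12F3I.
  M = 7(12.0) + 12(1.007825) + 3(18.998403) + 126.904472
    = 84.000000 + 12.093900 + 56.995209 + 126.904472 = 279.993581

279.9936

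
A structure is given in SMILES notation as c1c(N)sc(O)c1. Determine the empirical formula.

Atom tally by fragment:
  thiophene ring core → C:4 H:4 S:1
  (− 2 ring H displaced by substituents)
  + NH2 → N:1 H:2
  + OH → O:1 H:1
Element totals:
  C: 4
  H: 5
  N: 1
  O: 1
  S: 1
Molecular formula: C4H5NOS.
gcd of subscripts (4, 5, 1, 1, 1) = 1, so the empirical formula equals the molecular formula.

C4H5NOS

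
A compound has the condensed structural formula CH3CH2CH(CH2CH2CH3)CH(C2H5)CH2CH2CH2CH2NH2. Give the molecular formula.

Atom tally by fragment:
  CH3 → C:1 H:3
  CH2 → C:1 H:2
  CH(CH2CH2CH3) → C:4 H:8
  CH(C2H5) → C:3 H:6
  CH2 → C:1 H:2
  CH2 → C:1 H:2
  CH2 → C:1 H:2
  CH2NH2 → C:1 H:4 N:1
Element totals:
  C: 13
  H: 29
  N: 1

C13H29N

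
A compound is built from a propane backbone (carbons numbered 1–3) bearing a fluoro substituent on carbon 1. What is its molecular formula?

C3H7F

Atom tally by fragment:
  FCH2 → C:1 H:2 F:1
  CH2 → C:1 H:2
  CH3 → C:1 H:3
Element totals:
  C: 3
  H: 7
  F: 1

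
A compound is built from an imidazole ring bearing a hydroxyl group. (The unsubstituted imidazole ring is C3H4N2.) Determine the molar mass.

84.08 g/mol

Atom tally by fragment:
  imidazole ring core → C:3 H:4 N:2
  (− 1 ring H displaced by substituents)
  + OH → O:1 H:1
Element totals:
  C: 3
  H: 4
  N: 2
  O: 1
Molecular formula: C3H4N2O.
  M = 3(12.011) + 4(1.008) + 2(14.007) + 15.999
    = 36.033 + 4.032 + 28.014 + 15.999 = 84.078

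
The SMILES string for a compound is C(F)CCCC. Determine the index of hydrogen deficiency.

0

Atom tally by fragment:
  FCH2 → C:1 H:2 F:1
  CH2 → C:1 H:2
  CH2 → C:1 H:2
  CH2 → C:1 H:2
  CH3 → C:1 H:3
Element totals:
  C: 5
  H: 11
  F: 1
Molecular formula: C5H11F.
DoU = (2C + 2 + N − H − X) / 2 = (2·5 + 2 + 0 − 11 − 1) / 2 = 0.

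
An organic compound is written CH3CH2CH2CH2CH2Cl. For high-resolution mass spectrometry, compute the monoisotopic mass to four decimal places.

106.0549

Atom tally by fragment:
  CH3 → C:1 H:3
  CH2 → C:1 H:2
  CH2 → C:1 H:2
  CH2 → C:1 H:2
  CH2Cl → C:1 H:2 Cl:1
Element totals:
  C: 5
  H: 11
  Cl: 1
Molecular formula: C5H11Cl.
  M = 5(12.0) + 11(1.007825) + 34.968853
    = 60.000000 + 11.086075 + 34.968853 = 106.054928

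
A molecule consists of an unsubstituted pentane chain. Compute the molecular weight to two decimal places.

Atom tally by fragment:
  CH3 → C:1 H:3
  CH2 → C:1 H:2
  CH2 → C:1 H:2
  CH2 → C:1 H:2
  CH3 → C:1 H:3
Element totals:
  C: 5
  H: 12
Molecular formula: C5H12.
  M = 5(12.011) + 12(1.008)
    = 60.055 + 12.096 = 72.151

72.15 g/mol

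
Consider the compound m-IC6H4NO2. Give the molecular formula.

C6H4INO2

Element totals:
  C: 6
  H: 4
  I: 1
  N: 1
  O: 2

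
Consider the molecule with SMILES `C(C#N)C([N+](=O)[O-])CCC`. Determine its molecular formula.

Atom tally by fragment:
  NCCH2 → C:2 H:2 N:1
  CH(NO2) → C:1 H:1 N:1 O:2
  CH2 → C:1 H:2
  CH2 → C:1 H:2
  CH3 → C:1 H:3
Element totals:
  C: 6
  H: 10
  N: 2
  O: 2

C6H10N2O2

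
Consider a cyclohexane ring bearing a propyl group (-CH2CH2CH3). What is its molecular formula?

Atom tally by fragment:
  cyclohexane ring core → C:6 H:12
  (− 1 ring H displaced by substituents)
  + CH2CH2CH3 → C:3 H:7
Element totals:
  C: 9
  H: 18

C9H18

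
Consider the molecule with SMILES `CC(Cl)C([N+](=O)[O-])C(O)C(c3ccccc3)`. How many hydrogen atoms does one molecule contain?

14

Atom tally by fragment:
  CH3 → C:1 H:3
  CH(Cl) → C:1 H:1 Cl:1
  CH(NO2) → C:1 H:1 N:1 O:2
  CH(OH) → C:1 H:2 O:1
  CH2C6H5 → C:7 H:7
Element totals:
  C: 11
  H: 14
  Cl: 1
  N: 1
  O: 3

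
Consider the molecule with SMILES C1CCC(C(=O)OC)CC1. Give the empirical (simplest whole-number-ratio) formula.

Atom tally by fragment:
  cyclohexane ring core → C:6 H:12
  (− 1 ring H displaced by substituents)
  + COOCH3 → C:2 H:3 O:2
Element totals:
  C: 8
  H: 14
  O: 2
Molecular formula: C8H14O2.
gcd of subscripts = 2; dividing each by 2:
  C: 8/2 = 4
  H: 14/2 = 7
  O: 2/2 = 1

C4H7O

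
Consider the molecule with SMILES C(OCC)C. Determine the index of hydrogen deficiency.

0

Atom tally by fragment:
  C2H5OCH2 → C:3 H:7 O:1
  CH3 → C:1 H:3
Element totals:
  C: 4
  H: 10
  O: 1
Molecular formula: C4H10O.
DoU = (2C + 2 + N − H − X) / 2 = (2·4 + 2 + 0 − 10 − 0) / 2 = 0.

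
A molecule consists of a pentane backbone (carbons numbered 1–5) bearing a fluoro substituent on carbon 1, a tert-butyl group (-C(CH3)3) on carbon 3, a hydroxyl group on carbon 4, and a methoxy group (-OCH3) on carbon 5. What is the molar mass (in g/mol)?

Atom tally by fragment:
  FCH2 → C:1 H:2 F:1
  CH2 → C:1 H:2
  CH(C(CH3)3) → C:5 H:10
  CH(OH) → C:1 H:2 O:1
  CH2OCH3 → C:2 H:5 O:1
Element totals:
  C: 10
  H: 21
  F: 1
  O: 2
Molecular formula: C10H21FO2.
  M = 10(12.011) + 21(1.008) + 18.998 + 2(15.999)
    = 120.110 + 21.168 + 18.998 + 31.998 = 192.274

192.27 g/mol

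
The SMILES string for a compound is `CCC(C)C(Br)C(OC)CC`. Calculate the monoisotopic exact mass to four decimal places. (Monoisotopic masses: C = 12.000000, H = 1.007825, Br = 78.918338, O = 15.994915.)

222.0619

Atom tally by fragment:
  CH3 → C:1 H:3
  CH2 → C:1 H:2
  CH(CH3) → C:2 H:4
  CH(Br) → C:1 H:1 Br:1
  CH(OCH3) → C:2 H:4 O:1
  CH2 → C:1 H:2
  CH3 → C:1 H:3
Element totals:
  C: 9
  H: 19
  Br: 1
  O: 1
Molecular formula: C9H19BrO.
  M = 9(12.0) + 19(1.007825) + 78.918338 + 15.994915
    = 108.000000 + 19.148675 + 78.918338 + 15.994915 = 222.061928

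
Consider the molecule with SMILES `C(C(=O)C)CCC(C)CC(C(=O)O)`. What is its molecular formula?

C10H18O3

Atom tally by fragment:
  CH3COCH2 → C:3 H:5 O:1
  CH2 → C:1 H:2
  CH2 → C:1 H:2
  CH(CH3) → C:2 H:4
  CH2 → C:1 H:2
  CH2COOH → C:2 H:3 O:2
Element totals:
  C: 10
  H: 18
  O: 3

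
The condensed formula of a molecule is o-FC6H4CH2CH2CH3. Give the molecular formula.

Element totals:
  C: 9
  H: 11
  F: 1

C9H11F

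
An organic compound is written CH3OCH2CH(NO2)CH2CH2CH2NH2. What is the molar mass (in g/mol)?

Atom tally by fragment:
  CH3OCH2 → C:2 H:5 O:1
  CH(NO2) → C:1 H:1 N:1 O:2
  CH2 → C:1 H:2
  CH2 → C:1 H:2
  CH2NH2 → C:1 H:4 N:1
Element totals:
  C: 6
  H: 14
  N: 2
  O: 3
Molecular formula: C6H14N2O3.
  M = 6(12.011) + 14(1.008) + 2(14.007) + 3(15.999)
    = 72.066 + 14.112 + 28.014 + 47.997 = 162.189

162.19 g/mol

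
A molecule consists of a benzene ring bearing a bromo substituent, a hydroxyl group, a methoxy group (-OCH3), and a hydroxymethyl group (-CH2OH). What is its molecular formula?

C8H9BrO3

Atom tally by fragment:
  benzene ring core → C:6 H:6
  (− 4 ring H displaced by substituents)
  + Br → Br:1
  + OH → O:1 H:1
  + OCH3 → C:1 H:3 O:1
  + CH2OH → C:1 H:3 O:1
Element totals:
  C: 8
  H: 9
  Br: 1
  O: 3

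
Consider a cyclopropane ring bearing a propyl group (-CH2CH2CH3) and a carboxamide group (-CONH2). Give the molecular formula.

Atom tally by fragment:
  cyclopropane ring core → C:3 H:6
  (− 2 ring H displaced by substituents)
  + CH2CH2CH3 → C:3 H:7
  + CONH2 → C:1 H:2 O:1 N:1
Element totals:
  C: 7
  H: 13
  N: 1
  O: 1

C7H13NO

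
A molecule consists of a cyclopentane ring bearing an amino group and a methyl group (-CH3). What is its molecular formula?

C6H13N

Atom tally by fragment:
  cyclopentane ring core → C:5 H:10
  (− 2 ring H displaced by substituents)
  + NH2 → N:1 H:2
  + CH3 → C:1 H:3
Element totals:
  C: 6
  H: 13
  N: 1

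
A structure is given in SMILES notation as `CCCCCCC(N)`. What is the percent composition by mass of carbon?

72.97%

Atom tally by fragment:
  CH3 → C:1 H:3
  CH2 → C:1 H:2
  CH2 → C:1 H:2
  CH2 → C:1 H:2
  CH2 → C:1 H:2
  CH2 → C:1 H:2
  CH2NH2 → C:1 H:4 N:1
Element totals:
  C: 7
  H: 17
  N: 1
Molecular formula: C7H17N.
Molar mass = 115.220 g/mol.
Mass from C: 7 × 12.011 = 84.077 g/mol.
%C = 84.077 / 115.220 × 100 = 72.97%.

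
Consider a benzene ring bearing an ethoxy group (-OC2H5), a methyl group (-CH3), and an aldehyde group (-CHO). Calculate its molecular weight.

Atom tally by fragment:
  benzene ring core → C:6 H:6
  (− 3 ring H displaced by substituents)
  + OC2H5 → C:2 H:5 O:1
  + CH3 → C:1 H:3
  + CHO → C:1 H:1 O:1
Element totals:
  C: 10
  H: 12
  O: 2
Molecular formula: C10H12O2.
  M = 10(12.011) + 12(1.008) + 2(15.999)
    = 120.110 + 12.096 + 31.998 = 164.204

164.20 g/mol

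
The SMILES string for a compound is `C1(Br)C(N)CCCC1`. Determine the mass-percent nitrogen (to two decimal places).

Atom tally by fragment:
  cyclohexane ring core → C:6 H:12
  (− 2 ring H displaced by substituents)
  + Br → Br:1
  + NH2 → N:1 H:2
Element totals:
  C: 6
  H: 12
  Br: 1
  N: 1
Molecular formula: C6H12BrN.
Molar mass = 178.073 g/mol.
Mass from N: 1 × 14.007 = 14.007 g/mol.
%N = 14.007 / 178.073 × 100 = 7.87%.

7.87%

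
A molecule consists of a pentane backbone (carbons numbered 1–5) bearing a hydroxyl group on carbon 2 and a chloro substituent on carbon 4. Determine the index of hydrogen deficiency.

0

Atom tally by fragment:
  CH3 → C:1 H:3
  CH(OH) → C:1 H:2 O:1
  CH2 → C:1 H:2
  CH(Cl) → C:1 H:1 Cl:1
  CH3 → C:1 H:3
Element totals:
  C: 5
  H: 11
  Cl: 1
  O: 1
Molecular formula: C5H11ClO.
DoU = (2C + 2 + N − H − X) / 2 = (2·5 + 2 + 0 − 11 − 1) / 2 = 0.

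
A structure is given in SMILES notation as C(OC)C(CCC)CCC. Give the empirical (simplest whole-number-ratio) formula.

C9H20O

Atom tally by fragment:
  CH3OCH2 → C:2 H:5 O:1
  CH(CH2CH2CH3) → C:4 H:8
  CH2 → C:1 H:2
  CH2 → C:1 H:2
  CH3 → C:1 H:3
Element totals:
  C: 9
  H: 20
  O: 1
Molecular formula: C9H20O.
gcd of subscripts (9, 20, 1) = 1, so the empirical formula equals the molecular formula.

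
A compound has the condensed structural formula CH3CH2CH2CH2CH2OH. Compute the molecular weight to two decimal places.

88.15 g/mol

Atom tally by fragment:
  CH3 → C:1 H:3
  CH2 → C:1 H:2
  CH2 → C:1 H:2
  CH2CH2OH → C:2 H:5 O:1
Element totals:
  C: 5
  H: 12
  O: 1
Molecular formula: C5H12O.
  M = 5(12.011) + 12(1.008) + 15.999
    = 60.055 + 12.096 + 15.999 = 88.150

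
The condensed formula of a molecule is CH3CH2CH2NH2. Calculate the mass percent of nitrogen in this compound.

Element totals:
  C: 3
  H: 9
  N: 1
Molecular formula: C3H9N.
Molar mass = 59.112 g/mol.
Mass from N: 1 × 14.007 = 14.007 g/mol.
%N = 14.007 / 59.112 × 100 = 23.70%.

23.70%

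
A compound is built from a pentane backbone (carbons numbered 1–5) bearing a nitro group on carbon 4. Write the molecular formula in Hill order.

Atom tally by fragment:
  CH3 → C:1 H:3
  CH2 → C:1 H:2
  CH2 → C:1 H:2
  CH(NO2) → C:1 H:1 N:1 O:2
  CH3 → C:1 H:3
Element totals:
  C: 5
  H: 11
  N: 1
  O: 2

C5H11NO2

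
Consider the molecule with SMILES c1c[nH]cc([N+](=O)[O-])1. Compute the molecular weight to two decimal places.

112.09 g/mol

Atom tally by fragment:
  pyrrole ring core → C:4 H:5 N:1
  (− 1 ring H displaced by substituents)
  + NO2 → N:1 O:2
Element totals:
  C: 4
  H: 4
  N: 2
  O: 2
Molecular formula: C4H4N2O2.
  M = 4(12.011) + 4(1.008) + 2(14.007) + 2(15.999)
    = 48.044 + 4.032 + 28.014 + 31.998 = 112.088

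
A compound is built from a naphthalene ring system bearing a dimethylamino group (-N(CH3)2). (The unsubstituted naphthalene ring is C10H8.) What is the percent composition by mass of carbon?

Atom tally by fragment:
  naphthalene ring system core → C:10 H:8
  (− 1 ring H displaced by substituents)
  + N(CH3)2 → N:1 C:2 H:6
Element totals:
  C: 12
  H: 13
  N: 1
Molecular formula: C12H13N.
Molar mass = 171.243 g/mol.
Mass from C: 12 × 12.011 = 144.132 g/mol.
%C = 144.132 / 171.243 × 100 = 84.17%.

84.17%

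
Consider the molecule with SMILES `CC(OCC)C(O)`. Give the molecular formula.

C5H12O2

Atom tally by fragment:
  CH3 → C:1 H:3
  CH(OC2H5) → C:3 H:6 O:1
  CH2OH → C:1 H:3 O:1
Element totals:
  C: 5
  H: 12
  O: 2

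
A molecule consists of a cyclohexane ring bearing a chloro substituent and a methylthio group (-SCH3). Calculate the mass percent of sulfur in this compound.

Atom tally by fragment:
  cyclohexane ring core → C:6 H:12
  (− 2 ring H displaced by substituents)
  + Cl → Cl:1
  + SCH3 → C:1 H:3 S:1
Element totals:
  C: 7
  H: 13
  Cl: 1
  S: 1
Molecular formula: C7H13ClS.
Molar mass = 164.691 g/mol.
Mass from S: 1 × 32.06 = 32.060 g/mol.
%S = 32.060 / 164.691 × 100 = 19.47%.

19.47%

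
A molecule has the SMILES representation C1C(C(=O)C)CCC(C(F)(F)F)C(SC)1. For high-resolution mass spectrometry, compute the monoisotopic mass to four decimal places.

Atom tally by fragment:
  cyclohexane ring core → C:6 H:12
  (− 3 ring H displaced by substituents)
  + COCH3 → C:2 H:3 O:1
  + CF3 → C:1 F:3
  + SCH3 → C:1 H:3 S:1
Element totals:
  C: 10
  H: 15
  F: 3
  O: 1
  S: 1
Molecular formula: C10H15F3OS.
  M = 10(12.0) + 15(1.007825) + 3(18.998403) + 15.994915 + 31.972071
    = 120.000000 + 15.117375 + 56.995209 + 15.994915 + 31.972071 = 240.079570

240.0796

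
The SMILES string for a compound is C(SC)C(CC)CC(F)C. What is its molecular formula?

Atom tally by fragment:
  CH3SCH2 → C:2 H:5 S:1
  CH(C2H5) → C:3 H:6
  CH2 → C:1 H:2
  CH(F) → C:1 H:1 F:1
  CH3 → C:1 H:3
Element totals:
  C: 8
  H: 17
  F: 1
  S: 1

C8H17FS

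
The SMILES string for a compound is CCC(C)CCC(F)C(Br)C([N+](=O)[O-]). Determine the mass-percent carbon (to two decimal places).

Atom tally by fragment:
  CH3 → C:1 H:3
  CH2 → C:1 H:2
  CH(CH3) → C:2 H:4
  CH2 → C:1 H:2
  CH2 → C:1 H:2
  CH(F) → C:1 H:1 F:1
  CH(Br) → C:1 H:1 Br:1
  CH2NO2 → C:1 H:2 N:1 O:2
Element totals:
  C: 9
  H: 17
  Br: 1
  F: 1
  N: 1
  O: 2
Molecular formula: C9H17BrFNO2.
Molar mass = 270.142 g/mol.
Mass from C: 9 × 12.011 = 108.099 g/mol.
%C = 108.099 / 270.142 × 100 = 40.02%.

40.02%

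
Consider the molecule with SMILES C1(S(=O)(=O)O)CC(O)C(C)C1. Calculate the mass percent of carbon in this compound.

Atom tally by fragment:
  cyclopentane ring core → C:5 H:10
  (− 3 ring H displaced by substituents)
  + SO3H → S:1 O:3 H:1
  + OH → O:1 H:1
  + CH3 → C:1 H:3
Element totals:
  C: 6
  H: 12
  O: 4
  S: 1
Molecular formula: C6H12O4S.
Molar mass = 180.218 g/mol.
Mass from C: 6 × 12.011 = 72.066 g/mol.
%C = 72.066 / 180.218 × 100 = 39.99%.

39.99%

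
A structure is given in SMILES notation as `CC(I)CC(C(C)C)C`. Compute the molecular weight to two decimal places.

Atom tally by fragment:
  CH3 → C:1 H:3
  CH(I) → C:1 H:1 I:1
  CH2 → C:1 H:2
  CH(CH(CH3)2) → C:4 H:8
  CH3 → C:1 H:3
Element totals:
  C: 8
  H: 17
  I: 1
Molecular formula: C8H17I.
  M = 8(12.011) + 17(1.008) + 126.904
    = 96.088 + 17.136 + 126.904 = 240.128

240.13 g/mol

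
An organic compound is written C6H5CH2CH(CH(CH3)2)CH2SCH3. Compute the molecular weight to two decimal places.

208.36 g/mol

Atom tally by fragment:
  C6H5CH2 → C:7 H:7
  CH(CH(CH3)2) → C:4 H:8
  CH2SCH3 → C:2 H:5 S:1
Element totals:
  C: 13
  H: 20
  S: 1
Molecular formula: C13H20S.
  M = 13(12.011) + 20(1.008) + 32.06
    = 156.143 + 20.160 + 32.060 = 208.363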